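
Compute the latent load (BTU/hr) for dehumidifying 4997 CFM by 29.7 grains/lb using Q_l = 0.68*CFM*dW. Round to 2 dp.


Q = 0.68 * 4997 * 29.7 = 100919.41 BTU/hr

100919.41 BTU/hr


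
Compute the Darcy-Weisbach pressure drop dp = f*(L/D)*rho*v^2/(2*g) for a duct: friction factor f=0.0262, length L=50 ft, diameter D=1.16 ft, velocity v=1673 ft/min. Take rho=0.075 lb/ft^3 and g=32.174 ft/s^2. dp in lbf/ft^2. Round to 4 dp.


v_fps = 1673/60 = 27.8833 ft/s
dp = 0.0262*(50/1.16)*0.075*27.8833^2/(2*32.174) = 1.0234 lbf/ft^2

1.0234 lbf/ft^2


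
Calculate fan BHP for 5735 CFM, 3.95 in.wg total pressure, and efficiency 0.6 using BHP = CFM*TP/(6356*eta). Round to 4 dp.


BHP = 5735 * 3.95 / (6356 * 0.6) = 5.9401 hp

5.9401 hp


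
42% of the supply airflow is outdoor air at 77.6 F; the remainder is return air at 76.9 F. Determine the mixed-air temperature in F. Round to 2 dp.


T_mix = 0.42*77.6 + 0.58*76.9 = 77.19 F

77.19 F


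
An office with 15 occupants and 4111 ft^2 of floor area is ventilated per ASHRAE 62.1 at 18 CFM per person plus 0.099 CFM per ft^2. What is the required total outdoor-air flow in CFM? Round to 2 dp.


Total = 15*18 + 4111*0.099 = 676.99 CFM

676.99 CFM


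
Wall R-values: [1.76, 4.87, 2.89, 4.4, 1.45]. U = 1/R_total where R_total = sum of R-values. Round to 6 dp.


R_total = 1.76 + 4.87 + 2.89 + 4.4 + 1.45 = 15.37
U = 1/15.37 = 0.065062

0.065062


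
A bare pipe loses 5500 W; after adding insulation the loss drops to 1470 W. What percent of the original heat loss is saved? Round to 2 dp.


Savings = ((5500-1470)/5500)*100 = 73.27 %

73.27 %


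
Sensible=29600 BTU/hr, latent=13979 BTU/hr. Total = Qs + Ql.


Qt = 29600 + 13979 = 43579 BTU/hr

43579 BTU/hr


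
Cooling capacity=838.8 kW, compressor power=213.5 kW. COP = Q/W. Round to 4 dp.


COP = 838.8 / 213.5 = 3.9288

3.9288


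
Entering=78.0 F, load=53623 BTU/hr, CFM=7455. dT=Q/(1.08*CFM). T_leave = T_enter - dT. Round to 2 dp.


dT = 53623/(1.08*7455) = 6.6601
T_leave = 78.0 - 6.6601 = 71.34 F

71.34 F


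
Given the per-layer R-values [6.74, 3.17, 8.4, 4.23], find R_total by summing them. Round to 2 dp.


R_total = 6.74 + 3.17 + 8.4 + 4.23 = 22.54

22.54


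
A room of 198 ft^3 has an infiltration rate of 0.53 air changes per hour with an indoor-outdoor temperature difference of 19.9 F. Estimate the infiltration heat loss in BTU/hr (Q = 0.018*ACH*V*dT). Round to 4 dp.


Q = 0.018 * 0.53 * 198 * 19.9 = 37.5895 BTU/hr

37.5895 BTU/hr


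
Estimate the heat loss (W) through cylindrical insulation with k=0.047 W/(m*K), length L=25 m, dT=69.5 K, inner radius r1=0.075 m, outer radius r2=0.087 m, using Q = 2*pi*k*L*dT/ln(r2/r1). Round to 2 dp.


Q = 2*pi*0.047*25*69.5/ln(0.087/0.075) = 3457.09 W

3457.09 W


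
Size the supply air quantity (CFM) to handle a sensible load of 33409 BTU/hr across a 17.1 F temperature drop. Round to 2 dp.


CFM = 33409 / (1.08 * 17.1) = 1809.02

1809.02 CFM


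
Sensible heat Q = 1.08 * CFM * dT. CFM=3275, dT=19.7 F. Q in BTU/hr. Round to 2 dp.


Q = 1.08 * 3275 * 19.7 = 69678.90 BTU/hr

69678.90 BTU/hr


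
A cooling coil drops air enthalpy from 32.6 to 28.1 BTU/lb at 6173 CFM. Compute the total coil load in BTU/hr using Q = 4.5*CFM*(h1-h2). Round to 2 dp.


Q = 4.5 * 6173 * (32.6 - 28.1) = 125003.25 BTU/hr

125003.25 BTU/hr


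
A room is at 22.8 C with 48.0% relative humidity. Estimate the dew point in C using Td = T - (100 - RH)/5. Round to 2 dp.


Td = 22.8 - (100-48.0)/5 = 12.40 C

12.40 C


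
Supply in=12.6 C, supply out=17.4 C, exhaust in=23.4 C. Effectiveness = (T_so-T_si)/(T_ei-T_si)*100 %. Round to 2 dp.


eff = (17.4-12.6)/(23.4-12.6)*100 = 44.44 %

44.44 %


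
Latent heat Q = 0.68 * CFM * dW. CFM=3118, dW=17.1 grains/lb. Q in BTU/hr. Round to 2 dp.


Q = 0.68 * 3118 * 17.1 = 36256.10 BTU/hr

36256.10 BTU/hr


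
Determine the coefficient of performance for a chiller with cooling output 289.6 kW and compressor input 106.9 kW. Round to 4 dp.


COP = 289.6 / 106.9 = 2.7091

2.7091


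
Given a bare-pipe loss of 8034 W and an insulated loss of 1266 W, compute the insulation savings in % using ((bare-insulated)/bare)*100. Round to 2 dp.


Savings = ((8034-1266)/8034)*100 = 84.24 %

84.24 %


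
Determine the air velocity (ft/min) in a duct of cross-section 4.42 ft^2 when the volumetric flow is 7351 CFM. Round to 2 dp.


V = 7351 / 4.42 = 1663.12 ft/min

1663.12 ft/min


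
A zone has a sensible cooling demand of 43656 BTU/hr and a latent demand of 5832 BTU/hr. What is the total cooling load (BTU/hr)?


Qt = 43656 + 5832 = 49488 BTU/hr

49488 BTU/hr


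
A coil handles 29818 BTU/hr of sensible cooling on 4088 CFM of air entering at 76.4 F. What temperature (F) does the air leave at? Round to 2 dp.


dT = 29818/(1.08*4088) = 6.7537
T_leave = 76.4 - 6.7537 = 69.65 F

69.65 F


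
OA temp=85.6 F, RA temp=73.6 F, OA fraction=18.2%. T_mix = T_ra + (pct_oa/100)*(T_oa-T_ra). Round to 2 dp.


T_mix = 73.6 + (18.2/100)*(85.6-73.6) = 75.78 F

75.78 F


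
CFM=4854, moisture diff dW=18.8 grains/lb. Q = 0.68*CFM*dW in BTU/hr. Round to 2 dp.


Q = 0.68 * 4854 * 18.8 = 62053.54 BTU/hr

62053.54 BTU/hr


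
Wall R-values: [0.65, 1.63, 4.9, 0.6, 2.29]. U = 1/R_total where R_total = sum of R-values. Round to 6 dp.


R_total = 0.65 + 1.63 + 4.9 + 0.6 + 2.29 = 10.07
U = 1/10.07 = 0.099305

0.099305


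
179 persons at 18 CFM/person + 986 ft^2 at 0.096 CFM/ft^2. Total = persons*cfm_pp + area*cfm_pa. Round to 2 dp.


Total = 179*18 + 986*0.096 = 3316.66 CFM

3316.66 CFM


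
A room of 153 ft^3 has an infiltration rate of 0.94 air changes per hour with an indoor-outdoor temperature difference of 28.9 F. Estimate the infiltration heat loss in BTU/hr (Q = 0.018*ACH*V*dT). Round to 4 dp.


Q = 0.018 * 0.94 * 153 * 28.9 = 74.8152 BTU/hr

74.8152 BTU/hr


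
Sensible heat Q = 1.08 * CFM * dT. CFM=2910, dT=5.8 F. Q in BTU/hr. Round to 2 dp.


Q = 1.08 * 2910 * 5.8 = 18228.24 BTU/hr

18228.24 BTU/hr


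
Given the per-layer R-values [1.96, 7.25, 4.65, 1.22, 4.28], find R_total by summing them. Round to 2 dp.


R_total = 1.96 + 7.25 + 4.65 + 1.22 + 4.28 = 19.36

19.36


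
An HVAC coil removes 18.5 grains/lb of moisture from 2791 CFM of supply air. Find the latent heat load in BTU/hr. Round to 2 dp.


Q = 0.68 * 2791 * 18.5 = 35110.78 BTU/hr

35110.78 BTU/hr


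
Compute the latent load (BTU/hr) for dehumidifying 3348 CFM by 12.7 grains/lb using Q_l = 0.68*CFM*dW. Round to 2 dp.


Q = 0.68 * 3348 * 12.7 = 28913.33 BTU/hr

28913.33 BTU/hr


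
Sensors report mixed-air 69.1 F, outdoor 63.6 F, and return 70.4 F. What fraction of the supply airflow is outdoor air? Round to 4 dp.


frac = (69.1 - 70.4) / (63.6 - 70.4) = 0.1912

0.1912


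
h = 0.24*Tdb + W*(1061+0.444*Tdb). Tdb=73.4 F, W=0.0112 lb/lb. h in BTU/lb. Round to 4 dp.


h = 0.24*73.4 + 0.0112*(1061+0.444*73.4) = 29.8642 BTU/lb

29.8642 BTU/lb


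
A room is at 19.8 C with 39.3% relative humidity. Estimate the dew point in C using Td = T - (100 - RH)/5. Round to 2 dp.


Td = 19.8 - (100-39.3)/5 = 7.66 C

7.66 C


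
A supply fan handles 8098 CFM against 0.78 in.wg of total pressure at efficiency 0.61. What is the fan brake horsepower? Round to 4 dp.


BHP = 8098 * 0.78 / (6356 * 0.61) = 1.6291 hp

1.6291 hp


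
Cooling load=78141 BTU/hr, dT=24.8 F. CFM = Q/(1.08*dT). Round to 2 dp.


CFM = 78141 / (1.08 * 24.8) = 2917.45

2917.45 CFM


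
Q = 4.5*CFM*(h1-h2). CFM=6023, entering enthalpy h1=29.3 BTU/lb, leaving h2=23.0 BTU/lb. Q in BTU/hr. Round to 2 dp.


Q = 4.5 * 6023 * (29.3 - 23.0) = 170752.05 BTU/hr

170752.05 BTU/hr


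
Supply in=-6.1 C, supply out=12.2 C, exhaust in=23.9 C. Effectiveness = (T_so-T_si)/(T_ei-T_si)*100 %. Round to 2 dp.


eff = (12.2-(-6.1))/(23.9-(-6.1))*100 = 61.00 %

61.00 %


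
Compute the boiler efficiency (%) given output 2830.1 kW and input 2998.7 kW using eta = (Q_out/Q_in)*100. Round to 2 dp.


eta = (2830.1/2998.7)*100 = 94.38 %

94.38 %


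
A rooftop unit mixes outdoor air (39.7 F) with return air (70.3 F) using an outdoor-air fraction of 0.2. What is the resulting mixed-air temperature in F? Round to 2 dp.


T_mix = 0.2*39.7 + 0.8*70.3 = 64.18 F

64.18 F


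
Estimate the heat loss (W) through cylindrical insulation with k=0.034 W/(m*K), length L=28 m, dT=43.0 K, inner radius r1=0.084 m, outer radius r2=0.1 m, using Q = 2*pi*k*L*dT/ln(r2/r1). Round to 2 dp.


Q = 2*pi*0.034*28*43.0/ln(0.1/0.084) = 1475.21 W

1475.21 W


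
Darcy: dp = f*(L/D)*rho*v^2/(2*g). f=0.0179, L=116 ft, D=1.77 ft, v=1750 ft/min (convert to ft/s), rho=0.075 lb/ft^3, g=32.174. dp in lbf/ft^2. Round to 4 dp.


v_fps = 1750/60 = 29.1667 ft/s
dp = 0.0179*(116/1.77)*0.075*29.1667^2/(2*32.174) = 1.1632 lbf/ft^2

1.1632 lbf/ft^2


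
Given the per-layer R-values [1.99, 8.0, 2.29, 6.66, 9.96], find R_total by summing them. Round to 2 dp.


R_total = 1.99 + 8.0 + 2.29 + 6.66 + 9.96 = 28.90

28.90


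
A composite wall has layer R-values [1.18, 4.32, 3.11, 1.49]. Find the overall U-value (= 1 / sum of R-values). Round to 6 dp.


R_total = 1.18 + 4.32 + 3.11 + 1.49 = 10.10
U = 1/10.10 = 0.099010

0.099010


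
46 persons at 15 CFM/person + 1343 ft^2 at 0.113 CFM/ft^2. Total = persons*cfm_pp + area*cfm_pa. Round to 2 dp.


Total = 46*15 + 1343*0.113 = 841.76 CFM

841.76 CFM


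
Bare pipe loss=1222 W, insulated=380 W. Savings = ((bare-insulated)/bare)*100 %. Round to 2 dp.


Savings = ((1222-380)/1222)*100 = 68.90 %

68.90 %


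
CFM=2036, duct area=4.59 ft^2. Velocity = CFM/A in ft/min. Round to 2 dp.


V = 2036 / 4.59 = 443.57 ft/min

443.57 ft/min


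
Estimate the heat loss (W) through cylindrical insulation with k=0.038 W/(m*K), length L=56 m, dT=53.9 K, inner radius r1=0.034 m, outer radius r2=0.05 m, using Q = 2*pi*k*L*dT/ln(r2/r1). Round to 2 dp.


Q = 2*pi*0.038*56*53.9/ln(0.05/0.034) = 1868.67 W

1868.67 W


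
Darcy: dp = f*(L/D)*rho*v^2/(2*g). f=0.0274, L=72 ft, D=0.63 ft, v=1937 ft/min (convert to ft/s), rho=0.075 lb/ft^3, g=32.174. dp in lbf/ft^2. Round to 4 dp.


v_fps = 1937/60 = 32.2833 ft/s
dp = 0.0274*(72/0.63)*0.075*32.2833^2/(2*32.174) = 3.8039 lbf/ft^2

3.8039 lbf/ft^2


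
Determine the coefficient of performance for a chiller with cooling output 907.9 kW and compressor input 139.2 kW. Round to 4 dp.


COP = 907.9 / 139.2 = 6.5223

6.5223


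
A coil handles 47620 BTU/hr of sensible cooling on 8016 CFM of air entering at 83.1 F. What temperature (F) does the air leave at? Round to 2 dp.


dT = 47620/(1.08*8016) = 5.5006
T_leave = 83.1 - 5.5006 = 77.60 F

77.60 F


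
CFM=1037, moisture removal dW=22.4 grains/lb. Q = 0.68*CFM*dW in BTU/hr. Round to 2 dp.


Q = 0.68 * 1037 * 22.4 = 15795.58 BTU/hr

15795.58 BTU/hr


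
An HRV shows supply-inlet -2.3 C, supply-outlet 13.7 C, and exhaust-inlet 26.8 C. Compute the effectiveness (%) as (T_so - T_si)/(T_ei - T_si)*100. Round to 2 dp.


eff = (13.7-(-2.3))/(26.8-(-2.3))*100 = 54.98 %

54.98 %


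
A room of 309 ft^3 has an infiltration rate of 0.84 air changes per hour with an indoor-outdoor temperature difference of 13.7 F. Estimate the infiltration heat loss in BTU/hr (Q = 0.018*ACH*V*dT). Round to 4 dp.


Q = 0.018 * 0.84 * 309 * 13.7 = 64.0075 BTU/hr

64.0075 BTU/hr


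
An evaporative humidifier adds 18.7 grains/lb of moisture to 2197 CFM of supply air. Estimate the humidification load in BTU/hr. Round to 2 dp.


Q = 0.68 * 2197 * 18.7 = 27937.05 BTU/hr

27937.05 BTU/hr


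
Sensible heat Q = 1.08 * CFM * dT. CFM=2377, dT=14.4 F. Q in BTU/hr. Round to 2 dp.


Q = 1.08 * 2377 * 14.4 = 36967.10 BTU/hr

36967.10 BTU/hr


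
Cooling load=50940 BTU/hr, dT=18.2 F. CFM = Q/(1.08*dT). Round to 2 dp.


CFM = 50940 / (1.08 * 18.2) = 2591.58

2591.58 CFM


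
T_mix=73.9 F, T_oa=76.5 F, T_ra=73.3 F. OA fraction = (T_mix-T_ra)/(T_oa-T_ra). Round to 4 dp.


frac = (73.9 - 73.3) / (76.5 - 73.3) = 0.1875

0.1875


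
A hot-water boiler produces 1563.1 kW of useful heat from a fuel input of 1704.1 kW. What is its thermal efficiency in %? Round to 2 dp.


eta = (1563.1/1704.1)*100 = 91.73 %

91.73 %


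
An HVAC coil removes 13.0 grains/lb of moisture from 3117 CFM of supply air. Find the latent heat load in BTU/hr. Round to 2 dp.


Q = 0.68 * 3117 * 13.0 = 27554.28 BTU/hr

27554.28 BTU/hr


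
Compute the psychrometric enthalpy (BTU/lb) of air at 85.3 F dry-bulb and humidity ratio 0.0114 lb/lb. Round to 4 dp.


h = 0.24*85.3 + 0.0114*(1061+0.444*85.3) = 32.9992 BTU/lb

32.9992 BTU/lb


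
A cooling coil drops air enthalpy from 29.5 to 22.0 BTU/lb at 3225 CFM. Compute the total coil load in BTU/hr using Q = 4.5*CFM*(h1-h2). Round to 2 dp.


Q = 4.5 * 3225 * (29.5 - 22.0) = 108843.75 BTU/hr

108843.75 BTU/hr


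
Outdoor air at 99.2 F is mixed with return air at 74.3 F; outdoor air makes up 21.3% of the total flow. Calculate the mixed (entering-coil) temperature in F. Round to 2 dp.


T_mix = 74.3 + (21.3/100)*(99.2-74.3) = 79.60 F

79.60 F


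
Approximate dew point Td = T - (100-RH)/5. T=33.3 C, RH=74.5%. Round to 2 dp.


Td = 33.3 - (100-74.5)/5 = 28.20 C

28.20 C


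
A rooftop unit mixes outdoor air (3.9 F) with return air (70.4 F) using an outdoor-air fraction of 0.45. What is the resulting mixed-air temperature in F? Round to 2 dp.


T_mix = 0.45*3.9 + 0.55*70.4 = 40.48 F

40.48 F


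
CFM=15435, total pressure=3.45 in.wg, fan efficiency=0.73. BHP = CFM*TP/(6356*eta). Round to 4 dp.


BHP = 15435 * 3.45 / (6356 * 0.73) = 11.4768 hp

11.4768 hp


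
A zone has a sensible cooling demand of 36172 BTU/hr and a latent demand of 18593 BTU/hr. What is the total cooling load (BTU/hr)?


Qt = 36172 + 18593 = 54765 BTU/hr

54765 BTU/hr


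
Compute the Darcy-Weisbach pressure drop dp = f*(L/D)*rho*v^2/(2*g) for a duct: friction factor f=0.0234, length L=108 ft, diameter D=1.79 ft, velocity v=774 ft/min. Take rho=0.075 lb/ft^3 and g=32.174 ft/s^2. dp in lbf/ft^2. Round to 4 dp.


v_fps = 774/60 = 12.9 ft/s
dp = 0.0234*(108/1.79)*0.075*12.9^2/(2*32.174) = 0.2738 lbf/ft^2

0.2738 lbf/ft^2


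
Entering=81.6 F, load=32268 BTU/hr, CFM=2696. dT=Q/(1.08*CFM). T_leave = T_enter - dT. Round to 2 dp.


dT = 32268/(1.08*2696) = 11.0823
T_leave = 81.6 - 11.0823 = 70.52 F

70.52 F


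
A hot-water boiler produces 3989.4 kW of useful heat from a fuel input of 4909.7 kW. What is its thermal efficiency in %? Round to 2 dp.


eta = (3989.4/4909.7)*100 = 81.26 %

81.26 %


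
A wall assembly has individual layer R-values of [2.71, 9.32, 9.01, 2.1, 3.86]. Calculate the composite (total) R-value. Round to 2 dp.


R_total = 2.71 + 9.32 + 9.01 + 2.1 + 3.86 = 27.00

27.00


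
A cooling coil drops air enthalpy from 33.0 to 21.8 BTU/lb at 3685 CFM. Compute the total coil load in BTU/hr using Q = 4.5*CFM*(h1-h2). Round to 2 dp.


Q = 4.5 * 3685 * (33.0 - 21.8) = 185724.00 BTU/hr

185724.00 BTU/hr


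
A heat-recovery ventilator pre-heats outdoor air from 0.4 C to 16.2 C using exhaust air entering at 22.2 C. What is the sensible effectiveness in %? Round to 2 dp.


eff = (16.2-0.4)/(22.2-0.4)*100 = 72.48 %

72.48 %


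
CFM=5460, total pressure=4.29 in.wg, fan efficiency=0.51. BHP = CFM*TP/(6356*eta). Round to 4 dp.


BHP = 5460 * 4.29 / (6356 * 0.51) = 7.2260 hp

7.2260 hp


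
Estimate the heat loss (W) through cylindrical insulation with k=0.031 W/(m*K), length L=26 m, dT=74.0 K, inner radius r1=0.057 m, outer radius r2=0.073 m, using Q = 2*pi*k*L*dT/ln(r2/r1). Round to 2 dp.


Q = 2*pi*0.031*26*74.0/ln(0.073/0.057) = 1514.72 W

1514.72 W


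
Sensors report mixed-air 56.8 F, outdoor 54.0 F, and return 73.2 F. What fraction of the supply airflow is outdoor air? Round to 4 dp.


frac = (56.8 - 73.2) / (54.0 - 73.2) = 0.8542

0.8542


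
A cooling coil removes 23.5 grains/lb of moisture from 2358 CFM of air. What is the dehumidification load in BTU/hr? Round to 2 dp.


Q = 0.68 * 2358 * 23.5 = 37680.84 BTU/hr

37680.84 BTU/hr


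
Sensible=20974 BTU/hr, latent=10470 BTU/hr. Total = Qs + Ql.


Qt = 20974 + 10470 = 31444 BTU/hr

31444 BTU/hr


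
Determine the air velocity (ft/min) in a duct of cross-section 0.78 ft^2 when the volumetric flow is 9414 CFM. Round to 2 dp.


V = 9414 / 0.78 = 12069.23 ft/min

12069.23 ft/min


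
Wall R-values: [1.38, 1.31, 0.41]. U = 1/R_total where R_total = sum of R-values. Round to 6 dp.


R_total = 1.38 + 1.31 + 0.41 = 3.10
U = 1/3.10 = 0.322581

0.322581


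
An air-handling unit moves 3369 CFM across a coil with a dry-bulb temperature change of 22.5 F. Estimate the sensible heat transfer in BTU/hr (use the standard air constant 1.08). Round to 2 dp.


Q = 1.08 * 3369 * 22.5 = 81866.70 BTU/hr

81866.70 BTU/hr


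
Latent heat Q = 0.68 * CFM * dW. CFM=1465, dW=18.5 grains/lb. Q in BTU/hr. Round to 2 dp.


Q = 0.68 * 1465 * 18.5 = 18429.70 BTU/hr

18429.70 BTU/hr


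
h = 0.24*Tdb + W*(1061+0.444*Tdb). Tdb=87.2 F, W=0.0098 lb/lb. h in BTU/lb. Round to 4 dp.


h = 0.24*87.2 + 0.0098*(1061+0.444*87.2) = 31.7052 BTU/lb

31.7052 BTU/lb


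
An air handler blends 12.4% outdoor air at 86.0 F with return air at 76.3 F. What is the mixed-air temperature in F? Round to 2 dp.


T_mix = 76.3 + (12.4/100)*(86.0-76.3) = 77.50 F

77.50 F


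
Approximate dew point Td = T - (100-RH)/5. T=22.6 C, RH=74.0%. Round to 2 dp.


Td = 22.6 - (100-74.0)/5 = 17.40 C

17.40 C


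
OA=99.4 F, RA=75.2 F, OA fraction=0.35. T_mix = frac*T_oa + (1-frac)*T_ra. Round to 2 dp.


T_mix = 0.35*99.4 + 0.65*75.2 = 83.67 F

83.67 F


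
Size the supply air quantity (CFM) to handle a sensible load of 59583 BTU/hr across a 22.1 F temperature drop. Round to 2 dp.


CFM = 59583 / (1.08 * 22.1) = 2496.35

2496.35 CFM


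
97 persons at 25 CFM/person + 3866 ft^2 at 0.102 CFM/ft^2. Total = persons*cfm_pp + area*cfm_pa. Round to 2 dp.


Total = 97*25 + 3866*0.102 = 2819.33 CFM

2819.33 CFM


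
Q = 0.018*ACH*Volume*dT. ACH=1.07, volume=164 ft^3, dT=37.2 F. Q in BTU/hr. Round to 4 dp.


Q = 0.018 * 1.07 * 164 * 37.2 = 117.5014 BTU/hr

117.5014 BTU/hr


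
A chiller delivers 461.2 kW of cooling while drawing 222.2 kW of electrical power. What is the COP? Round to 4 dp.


COP = 461.2 / 222.2 = 2.0756

2.0756


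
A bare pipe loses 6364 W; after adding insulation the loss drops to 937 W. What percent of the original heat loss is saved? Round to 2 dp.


Savings = ((6364-937)/6364)*100 = 85.28 %

85.28 %


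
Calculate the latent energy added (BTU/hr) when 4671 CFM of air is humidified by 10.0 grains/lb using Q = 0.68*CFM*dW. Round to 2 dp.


Q = 0.68 * 4671 * 10.0 = 31762.80 BTU/hr

31762.80 BTU/hr


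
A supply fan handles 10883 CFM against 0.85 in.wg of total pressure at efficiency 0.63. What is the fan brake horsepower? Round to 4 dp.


BHP = 10883 * 0.85 / (6356 * 0.63) = 2.3102 hp

2.3102 hp


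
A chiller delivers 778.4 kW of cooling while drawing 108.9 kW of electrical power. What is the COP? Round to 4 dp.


COP = 778.4 / 108.9 = 7.1478

7.1478


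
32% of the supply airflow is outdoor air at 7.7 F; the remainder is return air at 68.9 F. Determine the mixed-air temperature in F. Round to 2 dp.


T_mix = 0.32*7.7 + 0.68*68.9 = 49.32 F

49.32 F


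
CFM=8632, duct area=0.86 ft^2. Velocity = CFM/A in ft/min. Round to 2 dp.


V = 8632 / 0.86 = 10037.21 ft/min

10037.21 ft/min


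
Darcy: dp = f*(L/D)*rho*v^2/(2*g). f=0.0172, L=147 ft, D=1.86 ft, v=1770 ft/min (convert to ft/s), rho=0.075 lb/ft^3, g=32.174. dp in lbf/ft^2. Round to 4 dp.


v_fps = 1770/60 = 29.5 ft/s
dp = 0.0172*(147/1.86)*0.075*29.5^2/(2*32.174) = 1.3788 lbf/ft^2

1.3788 lbf/ft^2


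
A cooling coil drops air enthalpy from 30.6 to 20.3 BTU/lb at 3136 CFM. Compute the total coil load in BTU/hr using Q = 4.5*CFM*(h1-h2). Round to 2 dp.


Q = 4.5 * 3136 * (30.6 - 20.3) = 145353.60 BTU/hr

145353.60 BTU/hr


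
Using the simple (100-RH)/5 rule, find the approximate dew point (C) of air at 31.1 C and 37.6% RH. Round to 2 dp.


Td = 31.1 - (100-37.6)/5 = 18.62 C

18.62 C


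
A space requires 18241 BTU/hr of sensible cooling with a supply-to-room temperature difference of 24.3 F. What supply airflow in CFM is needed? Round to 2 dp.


CFM = 18241 / (1.08 * 24.3) = 695.05

695.05 CFM


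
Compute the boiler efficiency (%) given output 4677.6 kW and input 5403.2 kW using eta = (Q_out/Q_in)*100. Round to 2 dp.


eta = (4677.6/5403.2)*100 = 86.57 %

86.57 %


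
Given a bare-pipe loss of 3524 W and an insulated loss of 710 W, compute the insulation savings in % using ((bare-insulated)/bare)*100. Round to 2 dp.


Savings = ((3524-710)/3524)*100 = 79.85 %

79.85 %


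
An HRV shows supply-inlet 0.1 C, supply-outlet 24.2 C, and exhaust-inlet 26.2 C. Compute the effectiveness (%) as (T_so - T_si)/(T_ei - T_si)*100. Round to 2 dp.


eff = (24.2-0.1)/(26.2-0.1)*100 = 92.34 %

92.34 %


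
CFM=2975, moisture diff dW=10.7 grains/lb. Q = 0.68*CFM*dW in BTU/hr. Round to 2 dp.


Q = 0.68 * 2975 * 10.7 = 21646.10 BTU/hr

21646.10 BTU/hr


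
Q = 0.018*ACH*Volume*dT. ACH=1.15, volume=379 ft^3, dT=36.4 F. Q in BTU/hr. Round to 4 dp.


Q = 0.018 * 1.15 * 379 * 36.4 = 285.5689 BTU/hr

285.5689 BTU/hr


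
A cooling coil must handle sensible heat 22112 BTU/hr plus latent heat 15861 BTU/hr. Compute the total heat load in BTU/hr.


Qt = 22112 + 15861 = 37973 BTU/hr

37973 BTU/hr


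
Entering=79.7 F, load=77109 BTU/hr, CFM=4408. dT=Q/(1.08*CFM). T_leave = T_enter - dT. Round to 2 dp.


dT = 77109/(1.08*4408) = 16.1972
T_leave = 79.7 - 16.1972 = 63.50 F

63.50 F


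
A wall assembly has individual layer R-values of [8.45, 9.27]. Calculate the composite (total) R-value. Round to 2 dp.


R_total = 8.45 + 9.27 = 17.72

17.72


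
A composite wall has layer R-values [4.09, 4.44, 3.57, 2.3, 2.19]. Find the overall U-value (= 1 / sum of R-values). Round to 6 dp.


R_total = 4.09 + 4.44 + 3.57 + 2.3 + 2.19 = 16.59
U = 1/16.59 = 0.060277

0.060277


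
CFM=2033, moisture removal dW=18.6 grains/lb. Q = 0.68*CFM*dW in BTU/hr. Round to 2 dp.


Q = 0.68 * 2033 * 18.6 = 25713.38 BTU/hr

25713.38 BTU/hr


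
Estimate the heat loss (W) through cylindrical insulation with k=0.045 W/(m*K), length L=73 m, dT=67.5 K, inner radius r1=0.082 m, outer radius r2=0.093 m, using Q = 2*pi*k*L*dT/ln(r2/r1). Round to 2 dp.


Q = 2*pi*0.045*73*67.5/ln(0.093/0.082) = 11067.80 W

11067.80 W


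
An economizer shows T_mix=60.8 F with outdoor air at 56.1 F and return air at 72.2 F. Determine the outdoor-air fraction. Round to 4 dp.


frac = (60.8 - 72.2) / (56.1 - 72.2) = 0.7081

0.7081


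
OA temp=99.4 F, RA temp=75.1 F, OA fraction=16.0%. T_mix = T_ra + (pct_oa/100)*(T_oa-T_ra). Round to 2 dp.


T_mix = 75.1 + (16.0/100)*(99.4-75.1) = 78.99 F

78.99 F


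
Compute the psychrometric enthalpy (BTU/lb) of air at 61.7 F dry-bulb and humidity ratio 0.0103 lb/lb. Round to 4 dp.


h = 0.24*61.7 + 0.0103*(1061+0.444*61.7) = 26.0185 BTU/lb

26.0185 BTU/lb


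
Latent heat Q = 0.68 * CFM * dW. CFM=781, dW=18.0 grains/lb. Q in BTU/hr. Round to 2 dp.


Q = 0.68 * 781 * 18.0 = 9559.44 BTU/hr

9559.44 BTU/hr


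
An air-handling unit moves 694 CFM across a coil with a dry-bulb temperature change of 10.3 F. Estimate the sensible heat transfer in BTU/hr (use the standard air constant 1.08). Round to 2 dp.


Q = 1.08 * 694 * 10.3 = 7720.06 BTU/hr

7720.06 BTU/hr


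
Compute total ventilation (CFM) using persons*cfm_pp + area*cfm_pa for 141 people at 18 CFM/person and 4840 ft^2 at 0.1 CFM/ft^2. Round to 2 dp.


Total = 141*18 + 4840*0.1 = 3022.00 CFM

3022.00 CFM


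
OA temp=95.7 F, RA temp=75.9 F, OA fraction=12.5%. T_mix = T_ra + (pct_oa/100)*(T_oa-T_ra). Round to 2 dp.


T_mix = 75.9 + (12.5/100)*(95.7-75.9) = 78.38 F

78.38 F


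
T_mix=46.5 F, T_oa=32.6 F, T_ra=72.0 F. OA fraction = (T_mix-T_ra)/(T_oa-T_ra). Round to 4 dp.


frac = (46.5 - 72.0) / (32.6 - 72.0) = 0.6472

0.6472


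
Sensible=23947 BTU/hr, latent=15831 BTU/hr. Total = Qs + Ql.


Qt = 23947 + 15831 = 39778 BTU/hr

39778 BTU/hr


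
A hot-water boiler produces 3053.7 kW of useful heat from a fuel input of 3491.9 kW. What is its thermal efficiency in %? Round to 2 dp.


eta = (3053.7/3491.9)*100 = 87.45 %

87.45 %


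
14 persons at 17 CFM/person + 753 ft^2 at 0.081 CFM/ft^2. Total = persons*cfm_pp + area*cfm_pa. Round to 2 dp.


Total = 14*17 + 753*0.081 = 298.99 CFM

298.99 CFM


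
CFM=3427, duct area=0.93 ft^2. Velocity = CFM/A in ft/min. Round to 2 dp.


V = 3427 / 0.93 = 3684.95 ft/min

3684.95 ft/min


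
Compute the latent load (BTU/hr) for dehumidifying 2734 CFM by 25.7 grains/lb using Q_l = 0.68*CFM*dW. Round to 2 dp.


Q = 0.68 * 2734 * 25.7 = 47779.38 BTU/hr

47779.38 BTU/hr


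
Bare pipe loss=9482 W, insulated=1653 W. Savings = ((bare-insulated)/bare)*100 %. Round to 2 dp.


Savings = ((9482-1653)/9482)*100 = 82.57 %

82.57 %


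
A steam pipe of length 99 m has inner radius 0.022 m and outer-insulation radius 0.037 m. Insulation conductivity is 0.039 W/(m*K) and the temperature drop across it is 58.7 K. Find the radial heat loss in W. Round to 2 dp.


Q = 2*pi*0.039*99*58.7/ln(0.037/0.022) = 2739.17 W

2739.17 W


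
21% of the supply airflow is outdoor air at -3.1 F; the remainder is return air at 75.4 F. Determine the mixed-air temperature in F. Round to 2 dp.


T_mix = 0.21*(-3.1) + 0.79*75.4 = 58.92 F

58.92 F


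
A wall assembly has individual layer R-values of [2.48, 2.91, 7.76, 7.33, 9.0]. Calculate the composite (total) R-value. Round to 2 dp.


R_total = 2.48 + 2.91 + 7.76 + 7.33 + 9.0 = 29.48

29.48


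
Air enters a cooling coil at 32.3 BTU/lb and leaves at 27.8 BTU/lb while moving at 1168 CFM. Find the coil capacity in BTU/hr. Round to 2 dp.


Q = 4.5 * 1168 * (32.3 - 27.8) = 23652.00 BTU/hr

23652.00 BTU/hr


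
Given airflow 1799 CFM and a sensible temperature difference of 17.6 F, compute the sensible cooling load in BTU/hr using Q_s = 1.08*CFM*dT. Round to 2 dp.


Q = 1.08 * 1799 * 17.6 = 34195.39 BTU/hr

34195.39 BTU/hr


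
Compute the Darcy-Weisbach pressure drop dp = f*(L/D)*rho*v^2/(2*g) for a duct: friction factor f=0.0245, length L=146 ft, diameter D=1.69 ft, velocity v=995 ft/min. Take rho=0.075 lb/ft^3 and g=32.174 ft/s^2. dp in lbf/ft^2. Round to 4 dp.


v_fps = 995/60 = 16.5833 ft/s
dp = 0.0245*(146/1.69)*0.075*16.5833^2/(2*32.174) = 0.6784 lbf/ft^2

0.6784 lbf/ft^2


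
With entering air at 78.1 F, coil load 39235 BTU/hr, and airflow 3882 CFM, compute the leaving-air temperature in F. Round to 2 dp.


dT = 39235/(1.08*3882) = 9.3582
T_leave = 78.1 - 9.3582 = 68.74 F

68.74 F


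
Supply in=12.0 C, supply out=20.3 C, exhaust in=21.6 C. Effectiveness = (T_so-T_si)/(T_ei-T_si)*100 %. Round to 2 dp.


eff = (20.3-12.0)/(21.6-12.0)*100 = 86.46 %

86.46 %


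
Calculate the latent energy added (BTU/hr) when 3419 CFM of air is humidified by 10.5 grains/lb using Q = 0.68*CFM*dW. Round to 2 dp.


Q = 0.68 * 3419 * 10.5 = 24411.66 BTU/hr

24411.66 BTU/hr


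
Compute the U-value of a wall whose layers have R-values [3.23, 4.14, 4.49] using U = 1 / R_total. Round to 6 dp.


R_total = 3.23 + 4.14 + 4.49 = 11.86
U = 1/11.86 = 0.084317

0.084317


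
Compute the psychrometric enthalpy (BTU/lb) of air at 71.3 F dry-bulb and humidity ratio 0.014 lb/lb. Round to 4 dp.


h = 0.24*71.3 + 0.014*(1061+0.444*71.3) = 32.4092 BTU/lb

32.4092 BTU/lb


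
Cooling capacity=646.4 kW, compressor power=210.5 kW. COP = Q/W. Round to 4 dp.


COP = 646.4 / 210.5 = 3.0708

3.0708


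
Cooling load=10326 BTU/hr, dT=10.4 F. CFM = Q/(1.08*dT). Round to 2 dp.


CFM = 10326 / (1.08 * 10.4) = 919.34

919.34 CFM


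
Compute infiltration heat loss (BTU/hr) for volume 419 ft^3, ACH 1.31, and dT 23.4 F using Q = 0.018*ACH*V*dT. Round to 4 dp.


Q = 0.018 * 1.31 * 419 * 23.4 = 231.1925 BTU/hr

231.1925 BTU/hr


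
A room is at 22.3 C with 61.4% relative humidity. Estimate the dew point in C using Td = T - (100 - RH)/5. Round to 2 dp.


Td = 22.3 - (100-61.4)/5 = 14.58 C

14.58 C


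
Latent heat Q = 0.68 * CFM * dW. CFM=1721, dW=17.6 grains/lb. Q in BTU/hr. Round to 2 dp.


Q = 0.68 * 1721 * 17.6 = 20596.93 BTU/hr

20596.93 BTU/hr


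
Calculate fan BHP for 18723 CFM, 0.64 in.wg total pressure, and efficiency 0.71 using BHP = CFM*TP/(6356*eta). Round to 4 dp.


BHP = 18723 * 0.64 / (6356 * 0.71) = 2.6553 hp

2.6553 hp


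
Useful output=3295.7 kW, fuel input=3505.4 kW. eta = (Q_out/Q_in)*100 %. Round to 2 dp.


eta = (3295.7/3505.4)*100 = 94.02 %

94.02 %


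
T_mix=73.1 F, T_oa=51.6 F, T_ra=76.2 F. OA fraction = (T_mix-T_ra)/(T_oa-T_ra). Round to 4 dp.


frac = (73.1 - 76.2) / (51.6 - 76.2) = 0.1260

0.1260


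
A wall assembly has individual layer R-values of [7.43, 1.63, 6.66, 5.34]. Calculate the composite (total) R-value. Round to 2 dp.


R_total = 7.43 + 1.63 + 6.66 + 5.34 = 21.06

21.06


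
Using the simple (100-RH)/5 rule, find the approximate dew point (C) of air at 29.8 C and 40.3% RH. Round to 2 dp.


Td = 29.8 - (100-40.3)/5 = 17.86 C

17.86 C


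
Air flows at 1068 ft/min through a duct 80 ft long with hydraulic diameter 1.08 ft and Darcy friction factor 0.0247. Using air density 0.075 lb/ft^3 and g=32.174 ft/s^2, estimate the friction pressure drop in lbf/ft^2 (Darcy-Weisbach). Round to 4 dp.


v_fps = 1068/60 = 17.8 ft/s
dp = 0.0247*(80/1.08)*0.075*17.8^2/(2*32.174) = 0.6757 lbf/ft^2

0.6757 lbf/ft^2


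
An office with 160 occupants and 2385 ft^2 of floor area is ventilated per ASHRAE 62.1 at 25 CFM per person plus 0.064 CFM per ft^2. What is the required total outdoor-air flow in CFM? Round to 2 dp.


Total = 160*25 + 2385*0.064 = 4152.64 CFM

4152.64 CFM


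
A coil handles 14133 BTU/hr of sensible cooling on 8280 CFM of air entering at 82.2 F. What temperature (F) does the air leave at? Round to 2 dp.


dT = 14133/(1.08*8280) = 1.5804
T_leave = 82.2 - 1.5804 = 80.62 F

80.62 F


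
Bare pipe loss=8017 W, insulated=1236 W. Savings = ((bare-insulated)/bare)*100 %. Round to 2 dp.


Savings = ((8017-1236)/8017)*100 = 84.58 %

84.58 %


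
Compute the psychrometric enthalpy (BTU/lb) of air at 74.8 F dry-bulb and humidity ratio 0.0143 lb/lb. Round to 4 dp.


h = 0.24*74.8 + 0.0143*(1061+0.444*74.8) = 33.5992 BTU/lb

33.5992 BTU/lb


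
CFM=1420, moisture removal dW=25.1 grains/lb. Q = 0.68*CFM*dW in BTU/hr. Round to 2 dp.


Q = 0.68 * 1420 * 25.1 = 24236.56 BTU/hr

24236.56 BTU/hr


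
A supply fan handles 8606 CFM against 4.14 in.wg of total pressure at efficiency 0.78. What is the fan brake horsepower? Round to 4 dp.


BHP = 8606 * 4.14 / (6356 * 0.78) = 7.1866 hp

7.1866 hp


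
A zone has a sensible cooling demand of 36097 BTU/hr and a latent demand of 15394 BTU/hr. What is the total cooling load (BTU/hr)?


Qt = 36097 + 15394 = 51491 BTU/hr

51491 BTU/hr


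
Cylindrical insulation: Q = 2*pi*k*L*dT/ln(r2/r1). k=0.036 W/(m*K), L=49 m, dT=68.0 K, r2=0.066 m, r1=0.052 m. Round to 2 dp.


Q = 2*pi*0.036*49*68.0/ln(0.066/0.052) = 3161.27 W

3161.27 W


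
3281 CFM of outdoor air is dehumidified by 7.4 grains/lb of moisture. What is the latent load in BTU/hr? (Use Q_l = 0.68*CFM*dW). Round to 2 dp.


Q = 0.68 * 3281 * 7.4 = 16509.99 BTU/hr

16509.99 BTU/hr


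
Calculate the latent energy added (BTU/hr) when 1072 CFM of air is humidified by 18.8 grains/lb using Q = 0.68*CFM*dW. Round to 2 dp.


Q = 0.68 * 1072 * 18.8 = 13704.45 BTU/hr

13704.45 BTU/hr


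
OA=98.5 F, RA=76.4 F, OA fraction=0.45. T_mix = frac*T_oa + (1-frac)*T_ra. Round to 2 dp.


T_mix = 0.45*98.5 + 0.55*76.4 = 86.35 F

86.35 F


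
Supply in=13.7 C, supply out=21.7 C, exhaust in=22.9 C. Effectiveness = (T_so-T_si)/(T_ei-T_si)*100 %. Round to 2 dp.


eff = (21.7-13.7)/(22.9-13.7)*100 = 86.96 %

86.96 %


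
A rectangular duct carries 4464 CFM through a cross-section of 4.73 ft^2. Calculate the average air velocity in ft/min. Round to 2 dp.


V = 4464 / 4.73 = 943.76 ft/min

943.76 ft/min


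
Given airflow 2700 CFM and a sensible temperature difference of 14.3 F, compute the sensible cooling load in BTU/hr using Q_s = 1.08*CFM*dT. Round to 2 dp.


Q = 1.08 * 2700 * 14.3 = 41698.80 BTU/hr

41698.80 BTU/hr


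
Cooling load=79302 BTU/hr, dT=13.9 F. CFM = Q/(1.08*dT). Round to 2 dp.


CFM = 79302 / (1.08 * 13.9) = 5282.57

5282.57 CFM


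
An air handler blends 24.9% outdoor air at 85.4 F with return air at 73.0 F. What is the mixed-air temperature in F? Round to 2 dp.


T_mix = 73.0 + (24.9/100)*(85.4-73.0) = 76.09 F

76.09 F


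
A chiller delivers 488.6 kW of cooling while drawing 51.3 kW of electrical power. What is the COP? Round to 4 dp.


COP = 488.6 / 51.3 = 9.5244

9.5244


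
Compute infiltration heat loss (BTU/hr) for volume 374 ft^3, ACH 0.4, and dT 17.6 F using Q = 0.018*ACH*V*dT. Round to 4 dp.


Q = 0.018 * 0.4 * 374 * 17.6 = 47.3933 BTU/hr

47.3933 BTU/hr


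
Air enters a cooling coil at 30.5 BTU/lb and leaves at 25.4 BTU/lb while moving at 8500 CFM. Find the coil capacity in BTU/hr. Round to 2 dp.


Q = 4.5 * 8500 * (30.5 - 25.4) = 195075.00 BTU/hr

195075.00 BTU/hr


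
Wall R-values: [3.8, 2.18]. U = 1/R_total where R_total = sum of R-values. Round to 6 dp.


R_total = 3.8 + 2.18 = 5.98
U = 1/5.98 = 0.167224

0.167224


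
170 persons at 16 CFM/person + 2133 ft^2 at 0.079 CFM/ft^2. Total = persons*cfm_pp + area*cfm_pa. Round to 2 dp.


Total = 170*16 + 2133*0.079 = 2888.51 CFM

2888.51 CFM


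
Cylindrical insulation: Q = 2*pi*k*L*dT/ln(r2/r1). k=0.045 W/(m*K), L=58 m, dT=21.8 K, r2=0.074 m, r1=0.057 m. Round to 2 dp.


Q = 2*pi*0.045*58*21.8/ln(0.074/0.057) = 1369.66 W

1369.66 W


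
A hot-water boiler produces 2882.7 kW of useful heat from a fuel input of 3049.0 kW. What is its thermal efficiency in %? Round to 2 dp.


eta = (2882.7/3049.0)*100 = 94.55 %

94.55 %


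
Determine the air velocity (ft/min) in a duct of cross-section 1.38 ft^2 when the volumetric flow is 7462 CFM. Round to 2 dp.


V = 7462 / 1.38 = 5407.25 ft/min

5407.25 ft/min


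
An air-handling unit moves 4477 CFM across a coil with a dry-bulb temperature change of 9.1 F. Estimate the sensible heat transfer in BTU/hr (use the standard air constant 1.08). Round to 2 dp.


Q = 1.08 * 4477 * 9.1 = 43999.96 BTU/hr

43999.96 BTU/hr


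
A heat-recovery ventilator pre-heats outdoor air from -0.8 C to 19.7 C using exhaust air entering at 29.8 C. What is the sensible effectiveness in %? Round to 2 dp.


eff = (19.7-(-0.8))/(29.8-(-0.8))*100 = 66.99 %

66.99 %


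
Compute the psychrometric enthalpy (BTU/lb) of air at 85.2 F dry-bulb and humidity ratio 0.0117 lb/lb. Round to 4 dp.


h = 0.24*85.2 + 0.0117*(1061+0.444*85.2) = 33.3043 BTU/lb

33.3043 BTU/lb


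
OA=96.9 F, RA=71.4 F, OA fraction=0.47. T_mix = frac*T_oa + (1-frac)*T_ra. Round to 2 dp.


T_mix = 0.47*96.9 + 0.53*71.4 = 83.39 F

83.39 F


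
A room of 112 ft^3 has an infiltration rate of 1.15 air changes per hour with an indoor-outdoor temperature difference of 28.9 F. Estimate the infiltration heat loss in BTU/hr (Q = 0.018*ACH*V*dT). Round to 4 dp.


Q = 0.018 * 1.15 * 112 * 28.9 = 67.0018 BTU/hr

67.0018 BTU/hr


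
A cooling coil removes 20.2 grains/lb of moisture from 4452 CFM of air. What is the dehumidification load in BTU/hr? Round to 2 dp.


Q = 0.68 * 4452 * 20.2 = 61152.67 BTU/hr

61152.67 BTU/hr


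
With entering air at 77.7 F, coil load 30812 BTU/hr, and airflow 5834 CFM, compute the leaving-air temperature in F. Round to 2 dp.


dT = 30812/(1.08*5834) = 4.8902
T_leave = 77.7 - 4.8902 = 72.81 F

72.81 F


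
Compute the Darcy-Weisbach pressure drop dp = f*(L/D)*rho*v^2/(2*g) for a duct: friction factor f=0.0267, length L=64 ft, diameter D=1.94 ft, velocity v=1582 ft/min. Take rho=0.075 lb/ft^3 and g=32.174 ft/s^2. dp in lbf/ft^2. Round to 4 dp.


v_fps = 1582/60 = 26.3667 ft/s
dp = 0.0267*(64/1.94)*0.075*26.3667^2/(2*32.174) = 0.7137 lbf/ft^2

0.7137 lbf/ft^2


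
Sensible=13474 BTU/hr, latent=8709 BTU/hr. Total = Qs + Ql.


Qt = 13474 + 8709 = 22183 BTU/hr

22183 BTU/hr


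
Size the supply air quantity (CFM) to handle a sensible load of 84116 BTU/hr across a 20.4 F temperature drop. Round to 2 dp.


CFM = 84116 / (1.08 * 20.4) = 3817.90

3817.90 CFM


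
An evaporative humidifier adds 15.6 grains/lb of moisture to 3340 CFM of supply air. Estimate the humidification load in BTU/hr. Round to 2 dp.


Q = 0.68 * 3340 * 15.6 = 35430.72 BTU/hr

35430.72 BTU/hr


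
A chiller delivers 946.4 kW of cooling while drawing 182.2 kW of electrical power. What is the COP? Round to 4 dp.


COP = 946.4 / 182.2 = 5.1943

5.1943


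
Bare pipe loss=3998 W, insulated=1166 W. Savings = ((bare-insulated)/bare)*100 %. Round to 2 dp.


Savings = ((3998-1166)/3998)*100 = 70.84 %

70.84 %


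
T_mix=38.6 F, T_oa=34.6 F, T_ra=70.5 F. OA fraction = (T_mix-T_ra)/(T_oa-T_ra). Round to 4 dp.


frac = (38.6 - 70.5) / (34.6 - 70.5) = 0.8886

0.8886


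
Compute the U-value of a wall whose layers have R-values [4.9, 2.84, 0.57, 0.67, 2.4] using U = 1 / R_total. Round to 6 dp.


R_total = 4.9 + 2.84 + 0.57 + 0.67 + 2.4 = 11.38
U = 1/11.38 = 0.087873

0.087873


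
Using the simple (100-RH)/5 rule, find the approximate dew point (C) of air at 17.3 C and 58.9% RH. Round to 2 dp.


Td = 17.3 - (100-58.9)/5 = 9.08 C

9.08 C


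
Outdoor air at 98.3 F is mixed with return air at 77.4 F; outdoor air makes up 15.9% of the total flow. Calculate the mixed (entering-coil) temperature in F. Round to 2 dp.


T_mix = 77.4 + (15.9/100)*(98.3-77.4) = 80.72 F

80.72 F


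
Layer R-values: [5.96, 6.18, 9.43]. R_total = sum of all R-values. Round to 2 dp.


R_total = 5.96 + 6.18 + 9.43 = 21.57

21.57


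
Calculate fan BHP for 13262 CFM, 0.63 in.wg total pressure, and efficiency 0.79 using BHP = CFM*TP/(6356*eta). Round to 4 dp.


BHP = 13262 * 0.63 / (6356 * 0.79) = 1.6639 hp

1.6639 hp


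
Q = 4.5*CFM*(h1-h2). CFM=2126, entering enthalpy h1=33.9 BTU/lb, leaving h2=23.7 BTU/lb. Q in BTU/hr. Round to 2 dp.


Q = 4.5 * 2126 * (33.9 - 23.7) = 97583.40 BTU/hr

97583.40 BTU/hr


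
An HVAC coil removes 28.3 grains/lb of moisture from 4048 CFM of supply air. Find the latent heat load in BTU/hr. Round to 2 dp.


Q = 0.68 * 4048 * 28.3 = 77899.71 BTU/hr

77899.71 BTU/hr


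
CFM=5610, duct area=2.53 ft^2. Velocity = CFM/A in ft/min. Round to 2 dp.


V = 5610 / 2.53 = 2217.39 ft/min

2217.39 ft/min


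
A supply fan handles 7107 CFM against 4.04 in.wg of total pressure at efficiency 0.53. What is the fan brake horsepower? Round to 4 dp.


BHP = 7107 * 4.04 / (6356 * 0.53) = 8.5233 hp

8.5233 hp


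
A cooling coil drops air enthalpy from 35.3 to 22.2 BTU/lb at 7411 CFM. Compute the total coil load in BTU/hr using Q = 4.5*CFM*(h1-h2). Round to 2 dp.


Q = 4.5 * 7411 * (35.3 - 22.2) = 436878.45 BTU/hr

436878.45 BTU/hr


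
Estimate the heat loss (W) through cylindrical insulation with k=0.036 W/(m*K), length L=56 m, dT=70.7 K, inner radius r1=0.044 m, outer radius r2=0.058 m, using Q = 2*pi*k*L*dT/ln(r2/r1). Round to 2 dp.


Q = 2*pi*0.036*56*70.7/ln(0.058/0.044) = 3241.77 W

3241.77 W
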